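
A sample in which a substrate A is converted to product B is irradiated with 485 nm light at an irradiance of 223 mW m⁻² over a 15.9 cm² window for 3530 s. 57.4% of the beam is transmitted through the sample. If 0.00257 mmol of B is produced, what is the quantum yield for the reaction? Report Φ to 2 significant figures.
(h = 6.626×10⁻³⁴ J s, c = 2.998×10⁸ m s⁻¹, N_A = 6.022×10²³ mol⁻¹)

Φ = 1.2

Product: 0.00257 mmol = 2.57×10⁻⁶ mol.
Photon energy at 485 nm: hc/λ = (6.626×10⁻³⁴)(2.998×10⁸)/(485×10⁻⁹) = 4.096×10⁻¹⁹ J.
Energy delivered: (223 mW m⁻²)(15.9×10⁻⁴ m²)(3530 s) = 1.252 J.
Photons incident: 1.252 / 4.096×10⁻¹⁹ = 3.057×10¹⁸, i.e. 3.057×10¹⁸/6.022×10²³ = 5.076×10⁻⁶ mol.
Fraction absorbed: 1 − 57.4/100 = 0.4260.
Photons absorbed: 0.4260 × 5.076×10⁻⁶ = 2.162×10⁻⁶ mol.
Φ = 2.57×10⁻⁶ mol / 2.162×10⁻⁶ mol photons = 1.2.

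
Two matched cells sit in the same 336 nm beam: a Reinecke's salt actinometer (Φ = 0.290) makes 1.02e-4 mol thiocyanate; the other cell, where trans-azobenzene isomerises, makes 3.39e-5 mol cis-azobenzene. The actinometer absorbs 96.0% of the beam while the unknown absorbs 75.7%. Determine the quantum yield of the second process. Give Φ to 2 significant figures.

Φ = 0.12

Photons absorbed by the actinometer: 1.02e-4 / 0.290 = 3.517e-4 mol.
Incident flux: 3.517e-4 / 0.960 = 3.664e-4 einstein.
Absorbed by unknown: 0.757 × 3.664e-4 = 2.774e-4 mol.
Φ(unknown) = 3.39e-5 / 2.774e-4 = 0.12.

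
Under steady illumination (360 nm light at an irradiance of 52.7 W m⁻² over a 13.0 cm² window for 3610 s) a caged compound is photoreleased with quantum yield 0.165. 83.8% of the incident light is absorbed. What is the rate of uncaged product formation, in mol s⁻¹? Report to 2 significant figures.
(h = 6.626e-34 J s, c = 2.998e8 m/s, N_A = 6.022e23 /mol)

2.9e-8 mol s⁻¹

Photon energy at 360 nm: hc/λ = (6.626e-34)(2.998e8)/(360e-9) = 5.518e-19 J.
Energy delivered: (52.7 W m⁻²)(13.0e-4 m²)(3610 s) = 247.3 J.
Photons incident: 247.3 / 5.518e-19 = 4.482e20, i.e. 4.482e20/6.022e23 = 7.443e-4 mol.
Photons absorbed: 0.838 × 7.443e-4 = 6.237e-4 mol.
Product formed: 0.165 × 6.237e-4 = 1.029e-4 mol.
Rate: 1.029e-4 / 3610 s = 2.9e-8 mol s⁻¹.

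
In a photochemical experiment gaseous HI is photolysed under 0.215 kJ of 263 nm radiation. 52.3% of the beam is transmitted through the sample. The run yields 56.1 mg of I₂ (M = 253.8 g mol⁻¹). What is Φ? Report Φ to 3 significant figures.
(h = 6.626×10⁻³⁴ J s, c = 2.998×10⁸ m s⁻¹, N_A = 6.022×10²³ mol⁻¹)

Product: 56.1 mg / 253.8 g mol⁻¹ = 2.210×10⁻⁴ mol.
Photon energy at 263 nm: hc/λ = (6.626×10⁻³⁴)(2.998×10⁸)/(263×10⁻⁹) = 7.553×10⁻¹⁹ J.
Incident energy: 0.215 kJ = 215 J.
Photons incident: 215 / 7.553×10⁻¹⁹ = 2.847×10²⁰, i.e. 2.847×10²⁰/6.022×10²³ = 4.728×10⁻⁴ mol.
Fraction absorbed: 1 − 52.3/100 = 0.4770.
Photons absorbed: 0.4770 × 4.728×10⁻⁴ = 2.255×10⁻⁴ mol.
Φ = 2.210×10⁻⁴ mol / 2.255×10⁻⁴ mol photons = 0.980.

Φ = 0.980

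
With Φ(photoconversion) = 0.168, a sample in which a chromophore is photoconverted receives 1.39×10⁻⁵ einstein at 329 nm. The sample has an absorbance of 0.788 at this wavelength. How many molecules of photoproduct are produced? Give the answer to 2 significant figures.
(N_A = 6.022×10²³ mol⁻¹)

1.2×10¹⁸ molecules

Fraction absorbed: 1 − 10^(−0.788) = 0.8371.
Photons absorbed: 0.8371 × 1.39×10⁻⁵ = 1.164×10⁻⁵ mol.
Product: Φ × n_abs = 0.168 × 1.164×10⁻⁵ = 1.956×10⁻⁶ mol.
As a count: 1.956×10⁻⁶ × 6.022×10²³ = 1.2×10¹⁸.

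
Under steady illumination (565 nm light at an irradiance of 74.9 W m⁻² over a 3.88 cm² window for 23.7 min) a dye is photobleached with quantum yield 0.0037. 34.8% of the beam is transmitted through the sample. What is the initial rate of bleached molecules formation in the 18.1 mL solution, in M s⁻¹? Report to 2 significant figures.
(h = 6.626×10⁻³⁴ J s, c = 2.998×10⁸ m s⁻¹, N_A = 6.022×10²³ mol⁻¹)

Photon energy at 565 nm: hc/λ = (6.626×10⁻³⁴)(2.998×10⁸)/(565×10⁻⁹) = 3.516×10⁻¹⁹ J.
Energy delivered: (74.9 W m⁻²)(3.88×10⁻⁴ m²)(1422 s) = 41.33 J.
Photons incident: 41.33 / 3.516×10⁻¹⁹ = 1.175×10²⁰, i.e. 1.175×10²⁰/6.022×10²³ = 1.951×10⁻⁴ mol.
Fraction absorbed: 1 − 34.8/100 = 0.6520.
Photons absorbed: 0.6520 × 1.951×10⁻⁴ = 1.272×10⁻⁴ mol.
Product formed: 0.0037 × 1.272×10⁻⁴ = 4.706×10⁻⁷ mol.
Rate: 4.706×10⁻⁷ mol / (1422 s × 0.0181 L) = 1.8×10⁻⁸ M s⁻¹.

1.8×10⁻⁸ M s⁻¹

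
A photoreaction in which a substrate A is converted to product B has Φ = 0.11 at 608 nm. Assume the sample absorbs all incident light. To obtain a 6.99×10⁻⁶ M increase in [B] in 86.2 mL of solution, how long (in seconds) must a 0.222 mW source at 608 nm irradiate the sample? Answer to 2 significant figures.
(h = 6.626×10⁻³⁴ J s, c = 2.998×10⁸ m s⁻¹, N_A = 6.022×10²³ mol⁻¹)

Product: (6.99×10⁻⁶ M)(0.0862 L) = 6.025×10⁻⁷ mol.
Photons that must be absorbed: 6.025×10⁻⁷ / 0.11 = 5.477×10⁻⁶ mol.
Photon energy: hc/λ = 3.267×10⁻¹⁹ J; per mole, 1.967×10⁵ J mol⁻¹.
Energy required: 5.477×10⁻⁶ × 1.967×10⁵ = 1.077 J.
Time: 1.077 J / 0.000222 W = 4900 s.

t ≈ 4900 s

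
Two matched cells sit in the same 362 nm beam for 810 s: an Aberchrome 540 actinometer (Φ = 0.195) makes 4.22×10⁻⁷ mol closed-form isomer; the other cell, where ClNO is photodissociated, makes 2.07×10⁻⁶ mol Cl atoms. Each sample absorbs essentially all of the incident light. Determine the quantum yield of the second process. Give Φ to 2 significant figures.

Φ = 0.96

Photons absorbed by the actinometer: 4.22×10⁻⁷ / 0.195 = 2.164×10⁻⁶ mol.
Φ(unknown) = 2.07×10⁻⁶ / 2.164×10⁻⁶ = 0.96.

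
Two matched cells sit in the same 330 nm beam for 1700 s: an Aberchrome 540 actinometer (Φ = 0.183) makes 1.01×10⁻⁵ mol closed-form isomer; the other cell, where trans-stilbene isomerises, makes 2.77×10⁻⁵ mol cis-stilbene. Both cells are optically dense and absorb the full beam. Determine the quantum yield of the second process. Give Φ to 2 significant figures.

Photons absorbed by the actinometer: 1.01×10⁻⁵ / 0.183 = 5.519×10⁻⁵ mol.
Φ(unknown) = 2.77×10⁻⁵ / 5.519×10⁻⁵ = 0.50.

Φ = 0.50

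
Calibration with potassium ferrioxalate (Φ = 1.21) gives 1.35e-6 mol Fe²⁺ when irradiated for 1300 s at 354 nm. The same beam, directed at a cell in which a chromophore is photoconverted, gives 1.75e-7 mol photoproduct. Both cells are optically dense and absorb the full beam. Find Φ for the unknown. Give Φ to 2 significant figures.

Φ = 0.16

Photons absorbed by the actinometer: 1.35e-6 / 1.21 = 1.116e-6 mol.
Φ(unknown) = 1.75e-7 / 1.116e-6 = 0.16.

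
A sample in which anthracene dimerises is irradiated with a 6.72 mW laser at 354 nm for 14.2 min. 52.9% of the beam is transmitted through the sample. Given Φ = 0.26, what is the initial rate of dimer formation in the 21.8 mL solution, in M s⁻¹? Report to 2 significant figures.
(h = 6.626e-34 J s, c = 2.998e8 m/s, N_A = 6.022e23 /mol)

1.1e-7 M s⁻¹

Photon energy at 354 nm: hc/λ = (6.626e-34)(2.998e8)/(354e-9) = 5.612e-19 J.
Energy delivered: (6.72 mW)(852 s) = 5.725 J.
Photons incident: 5.725 / 5.612e-19 = 1.020e19, i.e. 1.020e19/6.022e23 = 1.694e-5 mol.
Fraction absorbed: 1 − 52.9/100 = 0.4710.
Photons absorbed: 0.4710 × 1.694e-5 = 7.979e-6 mol.
Product formed: 0.26 × 7.979e-6 = 2.075e-6 mol.
Rate: 2.075e-6 mol / (852 s × 0.0218 L) = 1.1e-7 M s⁻¹.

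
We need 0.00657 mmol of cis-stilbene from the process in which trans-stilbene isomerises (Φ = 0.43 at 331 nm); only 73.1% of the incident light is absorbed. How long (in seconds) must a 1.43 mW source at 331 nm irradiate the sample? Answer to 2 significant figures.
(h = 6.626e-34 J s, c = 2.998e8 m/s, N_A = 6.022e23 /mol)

t ≈ 5300 s

Product: 0.00657 mmol = 6.57e-6 mol.
Photons that must be absorbed: 6.57e-6 / 0.43 = 1.528e-5 mol.
Incident photons needed: 1.528e-5 / 0.731 = 2.090e-5 mol.
Photon energy: hc/λ = 6.001e-19 J; per mole, 3.614e5 J mol⁻¹.
Energy required: 2.090e-5 × 3.614e5 = 7.553 J.
Time: 7.553 J / 0.00143 W = 5300 s.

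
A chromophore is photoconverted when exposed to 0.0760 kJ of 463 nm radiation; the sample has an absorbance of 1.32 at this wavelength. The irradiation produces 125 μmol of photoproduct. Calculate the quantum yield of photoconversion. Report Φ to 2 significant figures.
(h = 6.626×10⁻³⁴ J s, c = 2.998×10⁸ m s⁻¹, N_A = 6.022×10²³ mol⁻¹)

Product: 125 μmol = 1.25×10⁻⁴ mol.
Photon energy at 463 nm: hc/λ = (6.626×10⁻³⁴)(2.998×10⁸)/(463×10⁻⁹) = 4.290×10⁻¹⁹ J.
Incident energy: 0.0760 kJ = 76.0 J.
Photons incident: 76.0 / 4.290×10⁻¹⁹ = 1.772×10²⁰, i.e. 1.772×10²⁰/6.022×10²³ = 2.943×10⁻⁴ mol.
Fraction absorbed: 1 − 10^(−1.32) = 0.9521.
Photons absorbed: 0.9521 × 2.943×10⁻⁴ = 2.802×10⁻⁴ mol.
Φ = 1.25×10⁻⁴ mol / 2.802×10⁻⁴ mol photons = 0.45.

Φ = 0.45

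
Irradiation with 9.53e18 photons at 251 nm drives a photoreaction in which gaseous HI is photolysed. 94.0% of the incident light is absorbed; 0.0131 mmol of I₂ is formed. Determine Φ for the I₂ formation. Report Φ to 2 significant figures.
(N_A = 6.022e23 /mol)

Product: 0.0131 mmol = 1.31e-5 mol.
Moles of photons: 9.53e18 / 6.022e23 = 1.583e-5 mol.
Photons absorbed: 0.940 × 1.583e-5 = 1.488e-5 mol.
Φ = 1.31e-5 mol / 1.488e-5 mol photons = 0.88.

Φ = 0.88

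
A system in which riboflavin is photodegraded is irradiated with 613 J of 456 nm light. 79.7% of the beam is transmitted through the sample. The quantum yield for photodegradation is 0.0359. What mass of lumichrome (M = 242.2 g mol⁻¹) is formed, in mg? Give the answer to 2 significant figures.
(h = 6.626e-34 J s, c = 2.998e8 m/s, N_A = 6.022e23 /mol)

Photon energy at 456 nm: hc/λ = (6.626e-34)(2.998e8)/(456e-9) = 4.356e-19 J.
Photons incident: 613 / 4.356e-19 = 1.407e21, i.e. 1.407e21/6.022e23 = 0.002336 mol.
Fraction absorbed: 1 − 79.7/100 = 0.2030.
Photons absorbed: 0.2030 × 0.002336 = 4.742e-4 mol.
Product: Φ × n_abs = 0.0359 × 4.742e-4 = 1.702e-5 mol.
Mass: 1.702e-5 × 242.2 = 0.004122 g = 4.1 mg.

4.1 mg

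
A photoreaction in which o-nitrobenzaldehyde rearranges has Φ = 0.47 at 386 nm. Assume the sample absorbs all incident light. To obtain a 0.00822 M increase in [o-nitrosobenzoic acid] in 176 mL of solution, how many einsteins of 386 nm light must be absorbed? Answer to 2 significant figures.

0.0031 einstein

Product: (0.00822 M)(0.176 L) = 0.001447 mol.
Photons that must be absorbed: 0.001447 / 0.47 = 0.003079 mol.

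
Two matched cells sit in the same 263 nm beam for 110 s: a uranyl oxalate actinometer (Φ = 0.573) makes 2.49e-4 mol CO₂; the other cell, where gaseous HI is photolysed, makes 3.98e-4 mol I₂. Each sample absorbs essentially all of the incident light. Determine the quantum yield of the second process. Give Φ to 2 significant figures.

Photons absorbed by the actinometer: 2.49e-4 / 0.573 = 4.346e-4 mol.
Φ(unknown) = 3.98e-4 / 4.346e-4 = 0.92.

Φ = 0.92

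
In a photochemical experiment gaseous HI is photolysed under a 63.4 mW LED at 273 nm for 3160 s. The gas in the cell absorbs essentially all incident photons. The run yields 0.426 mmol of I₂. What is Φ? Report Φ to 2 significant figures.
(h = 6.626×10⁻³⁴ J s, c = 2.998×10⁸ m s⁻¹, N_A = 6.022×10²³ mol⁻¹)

Φ = 0.93

Product: 0.426 mmol = 4.26×10⁻⁴ mol.
Photon energy at 273 nm: hc/λ = (6.626×10⁻³⁴)(2.998×10⁸)/(273×10⁻⁹) = 7.276×10⁻¹⁹ J.
Energy delivered: (63.4 mW)(3160 s) = 200.3 J.
Photons incident: 200.3 / 7.276×10⁻¹⁹ = 2.753×10²⁰, i.e. 2.753×10²⁰/6.022×10²³ = 4.572×10⁻⁴ mol.
Φ = 4.26×10⁻⁴ mol / 4.572×10⁻⁴ mol photons = 0.93.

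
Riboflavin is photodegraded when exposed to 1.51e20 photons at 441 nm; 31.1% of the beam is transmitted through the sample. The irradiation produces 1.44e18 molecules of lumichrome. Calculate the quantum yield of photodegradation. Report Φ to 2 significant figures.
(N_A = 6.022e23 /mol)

Product: 1.44e18 / 6.022e23 = 2.391e-6 mol.
Moles of photons: 1.51e20 / 6.022e23 = 2.507e-4 mol.
Fraction absorbed: 1 − 31.1/100 = 0.6890.
Photons absorbed: 0.6890 × 2.507e-4 = 1.727e-4 mol.
Φ = 2.391e-6 mol / 1.727e-4 mol photons = 0.014.

Φ = 0.014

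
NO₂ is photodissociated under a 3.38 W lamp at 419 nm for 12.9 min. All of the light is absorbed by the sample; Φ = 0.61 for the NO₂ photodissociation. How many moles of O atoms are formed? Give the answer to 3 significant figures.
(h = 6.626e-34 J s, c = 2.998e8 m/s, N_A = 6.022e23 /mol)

Photon energy at 419 nm: hc/λ = (6.626e-34)(2.998e8)/(419e-9) = 4.741e-19 J.
Energy delivered: (3.38 W)(774 s) = 2616 J.
Photons incident: 2616 / 4.741e-19 = 5.518e21, i.e. 5.518e21/6.022e23 = 0.009163 mol.
Product: Φ × n_abs = 0.61 × 0.009163 = 0.005589 mol.

0.00559 mol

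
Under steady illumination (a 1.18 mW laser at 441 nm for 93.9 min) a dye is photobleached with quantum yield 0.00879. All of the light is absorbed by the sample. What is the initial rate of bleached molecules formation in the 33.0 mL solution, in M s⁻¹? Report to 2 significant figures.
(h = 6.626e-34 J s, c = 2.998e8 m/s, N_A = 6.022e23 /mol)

1.2e-9 M s⁻¹

Photon energy at 441 nm: hc/λ = (6.626e-34)(2.998e8)/(441e-9) = 4.504e-19 J.
Energy delivered: (1.18 mW)(5634 s) = 6.648 J.
Photons incident: 6.648 / 4.504e-19 = 1.476e19, i.e. 1.476e19/6.022e23 = 2.451e-5 mol.
Product formed: 0.00879 × 2.451e-5 = 2.154e-7 mol.
Rate: 2.154e-7 mol / (5634 s × 0.033 L) = 1.2e-9 M s⁻¹.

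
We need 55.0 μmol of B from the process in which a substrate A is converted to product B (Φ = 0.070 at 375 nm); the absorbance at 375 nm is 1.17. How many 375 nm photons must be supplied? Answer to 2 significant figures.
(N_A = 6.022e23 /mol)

5.1e20 photons

Product: 55.0 μmol = 5.50e-5 mol.
Photons that must be absorbed: 5.50e-5 / 0.070 = 7.857e-4 mol.
Fraction absorbed: 1 − 10^(−1.17) = 0.9324.
Incident photons needed: 7.857e-4 / 0.9324 = 8.427e-4 mol.
Photon count: 8.427e-4 × 6.022e23 = 5.1e20.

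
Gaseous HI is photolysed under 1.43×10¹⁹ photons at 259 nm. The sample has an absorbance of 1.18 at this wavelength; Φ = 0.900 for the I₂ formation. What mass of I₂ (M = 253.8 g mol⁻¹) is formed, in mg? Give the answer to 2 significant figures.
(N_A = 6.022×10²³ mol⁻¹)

5.1 mg

Moles of photons: 1.43×10¹⁹ / 6.022×10²³ = 2.375×10⁻⁵ mol.
Fraction absorbed: 1 − 10^(−1.18) = 0.9339.
Photons absorbed: 0.9339 × 2.375×10⁻⁵ = 2.218×10⁻⁵ mol.
Product: Φ × n_abs = 0.900 × 2.218×10⁻⁵ = 1.996×10⁻⁵ mol.
Mass: 1.996×10⁻⁵ × 253.8 = 0.005066 g = 5.1 mg.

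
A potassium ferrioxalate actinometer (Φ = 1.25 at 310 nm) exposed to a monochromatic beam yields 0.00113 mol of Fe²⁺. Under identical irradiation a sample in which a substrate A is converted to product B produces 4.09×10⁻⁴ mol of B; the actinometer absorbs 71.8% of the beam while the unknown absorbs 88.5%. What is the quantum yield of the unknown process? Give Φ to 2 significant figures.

Photons absorbed by the actinometer: 0.00113 / 1.25 = 9.040×10⁻⁴ mol.
Incident flux: 9.040×10⁻⁴ / 0.718 = 0.001259 einstein.
Absorbed by unknown: 0.885 × 0.001259 = 0.001114 mol.
Φ(unknown) = 4.09×10⁻⁴ / 0.001114 = 0.37.

Φ = 0.37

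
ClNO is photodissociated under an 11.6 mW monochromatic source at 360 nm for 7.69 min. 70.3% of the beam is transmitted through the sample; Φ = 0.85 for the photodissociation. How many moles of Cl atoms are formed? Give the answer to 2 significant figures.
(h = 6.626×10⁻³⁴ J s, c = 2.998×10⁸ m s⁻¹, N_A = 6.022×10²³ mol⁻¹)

Photon energy at 360 nm: hc/λ = (6.626×10⁻³⁴)(2.998×10⁸)/(360×10⁻⁹) = 5.518×10⁻¹⁹ J.
Energy delivered: (11.6 mW)(461.4 s) = 5.352 J.
Photons incident: 5.352 / 5.518×10⁻¹⁹ = 9.699×10¹⁸, i.e. 9.699×10¹⁸/6.022×10²³ = 1.611×10⁻⁵ mol.
Fraction absorbed: 1 − 70.3/100 = 0.2970.
Photons absorbed: 0.2970 × 1.611×10⁻⁵ = 4.785×10⁻⁶ mol.
Product: Φ × n_abs = 0.85 × 4.785×10⁻⁶ = 4.067×10⁻⁶ mol.

4.1×10⁻⁶ mol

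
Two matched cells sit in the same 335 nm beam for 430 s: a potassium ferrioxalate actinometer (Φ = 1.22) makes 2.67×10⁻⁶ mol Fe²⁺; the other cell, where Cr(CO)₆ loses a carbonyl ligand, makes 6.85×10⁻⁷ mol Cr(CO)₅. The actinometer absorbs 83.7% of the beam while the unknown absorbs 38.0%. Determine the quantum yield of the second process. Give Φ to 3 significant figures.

Photons absorbed by the actinometer: 2.67×10⁻⁶ / 1.22 = 2.189×10⁻⁶ mol.
Incident flux: 2.189×10⁻⁶ / 0.837 = 2.615×10⁻⁶ einstein.
Absorbed by unknown: 0.380 × 2.615×10⁻⁶ = 9.937×10⁻⁷ mol.
Φ(unknown) = 6.85×10⁻⁷ / 9.937×10⁻⁷ = 0.689.

Φ = 0.689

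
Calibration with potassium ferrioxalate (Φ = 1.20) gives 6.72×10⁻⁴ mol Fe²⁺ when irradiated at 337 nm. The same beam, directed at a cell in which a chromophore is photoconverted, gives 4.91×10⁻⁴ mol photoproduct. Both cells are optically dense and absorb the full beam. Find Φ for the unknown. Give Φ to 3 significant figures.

Photons absorbed by the actinometer: 6.72×10⁻⁴ / 1.20 = 5.600×10⁻⁴ mol.
Φ(unknown) = 4.91×10⁻⁴ / 5.600×10⁻⁴ = 0.877.

Φ = 0.877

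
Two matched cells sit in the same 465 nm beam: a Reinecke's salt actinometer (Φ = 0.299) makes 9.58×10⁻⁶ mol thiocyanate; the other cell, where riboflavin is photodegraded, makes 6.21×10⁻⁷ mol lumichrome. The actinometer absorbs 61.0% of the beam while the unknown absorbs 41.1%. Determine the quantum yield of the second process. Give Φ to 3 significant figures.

Photons absorbed by the actinometer: 9.58×10⁻⁶ / 0.299 = 3.204×10⁻⁵ mol.
Incident flux: 3.204×10⁻⁵ / 0.610 = 5.252×10⁻⁵ einstein.
Absorbed by unknown: 0.411 × 5.252×10⁻⁵ = 2.159×10⁻⁵ mol.
Φ(unknown) = 6.21×10⁻⁷ / 2.159×10⁻⁵ = 0.0288.

Φ = 0.0288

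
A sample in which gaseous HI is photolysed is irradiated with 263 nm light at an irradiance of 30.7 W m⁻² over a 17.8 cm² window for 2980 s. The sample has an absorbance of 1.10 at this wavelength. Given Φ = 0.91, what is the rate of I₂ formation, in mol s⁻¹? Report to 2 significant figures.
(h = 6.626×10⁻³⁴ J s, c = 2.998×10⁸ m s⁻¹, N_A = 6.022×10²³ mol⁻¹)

1.0×10⁻⁷ mol s⁻¹

Photon energy at 263 nm: hc/λ = (6.626×10⁻³⁴)(2.998×10⁸)/(263×10⁻⁹) = 7.553×10⁻¹⁹ J.
Energy delivered: (30.7 W m⁻²)(17.8×10⁻⁴ m²)(2980 s) = 162.8 J.
Photons incident: 162.8 / 7.553×10⁻¹⁹ = 2.155×10²⁰, i.e. 2.155×10²⁰/6.022×10²³ = 3.579×10⁻⁴ mol.
Fraction absorbed: 1 − 10^(−1.10) = 0.9206.
Photons absorbed: 0.9206 × 3.579×10⁻⁴ = 3.295×10⁻⁴ mol.
Product formed: 0.91 × 3.295×10⁻⁴ = 2.998×10⁻⁴ mol.
Rate: 2.998×10⁻⁴ / 2980 s = 1.0×10⁻⁷ mol s⁻¹.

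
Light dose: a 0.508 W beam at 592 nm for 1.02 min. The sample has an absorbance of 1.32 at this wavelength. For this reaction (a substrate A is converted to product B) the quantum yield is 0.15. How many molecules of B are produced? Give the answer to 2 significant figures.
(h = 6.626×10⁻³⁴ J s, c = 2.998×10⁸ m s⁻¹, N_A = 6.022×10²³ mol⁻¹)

Photon energy at 592 nm: hc/λ = (6.626×10⁻³⁴)(2.998×10⁸)/(592×10⁻⁹) = 3.356×10⁻¹⁹ J.
Energy delivered: (0.508 W)(61.2 s) = 31.09 J.
Photons incident: 31.09 / 3.356×10⁻¹⁹ = 9.264×10¹⁹, i.e. 9.264×10¹⁹/6.022×10²³ = 1.538×10⁻⁴ mol.
Fraction absorbed: 1 − 10^(−1.32) = 0.9521.
Photons absorbed: 0.9521 × 1.538×10⁻⁴ = 1.464×10⁻⁴ mol.
Product: Φ × n_abs = 0.15 × 1.464×10⁻⁴ = 2.196×10⁻⁵ mol.
As a count: 2.196×10⁻⁵ × 6.022×10²³ = 1.3×10¹⁹.

1.3×10¹⁹ molecules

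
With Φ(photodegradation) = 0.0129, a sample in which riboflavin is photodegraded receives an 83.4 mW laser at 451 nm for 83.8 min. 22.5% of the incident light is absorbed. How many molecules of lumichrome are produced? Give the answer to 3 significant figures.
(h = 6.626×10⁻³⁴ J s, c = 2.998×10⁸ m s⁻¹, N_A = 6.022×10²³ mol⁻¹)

Photon energy at 451 nm: hc/λ = (6.626×10⁻³⁴)(2.998×10⁸)/(451×10⁻⁹) = 4.405×10⁻¹⁹ J.
Energy delivered: (83.4 mW)(5028 s) = 419.3 J.
Photons incident: 419.3 / 4.405×10⁻¹⁹ = 9.519×10²⁰, i.e. 9.519×10²⁰/6.022×10²³ = 0.001581 mol.
Photons absorbed: 0.225 × 0.001581 = 3.557×10⁻⁴ mol.
Product: Φ × n_abs = 0.0129 × 3.557×10⁻⁴ = 4.589×10⁻⁶ mol.
As a count: 4.589×10⁻⁶ × 6.022×10²³ = 2.76×10¹⁸.

2.76×10¹⁸ molecules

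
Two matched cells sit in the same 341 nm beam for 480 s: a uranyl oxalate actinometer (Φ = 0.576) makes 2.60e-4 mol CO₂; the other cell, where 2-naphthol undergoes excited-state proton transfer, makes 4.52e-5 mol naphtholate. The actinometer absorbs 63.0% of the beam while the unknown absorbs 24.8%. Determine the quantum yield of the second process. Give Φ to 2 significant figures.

Φ = 0.25

Photons absorbed by the actinometer: 2.60e-4 / 0.576 = 4.514e-4 mol.
Incident flux: 4.514e-4 / 0.630 = 7.165e-4 einstein.
Absorbed by unknown: 0.248 × 7.165e-4 = 1.777e-4 mol.
Φ(unknown) = 4.52e-5 / 1.777e-4 = 0.25.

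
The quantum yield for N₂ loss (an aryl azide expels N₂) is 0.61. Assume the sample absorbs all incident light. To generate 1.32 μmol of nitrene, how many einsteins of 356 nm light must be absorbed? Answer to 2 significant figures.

Product: 1.32 μmol = 1.32×10⁻⁶ mol.
Photons that must be absorbed: 1.32×10⁻⁶ / 0.61 = 2.164×10⁻⁶ mol.

2.2×10⁻⁶ einstein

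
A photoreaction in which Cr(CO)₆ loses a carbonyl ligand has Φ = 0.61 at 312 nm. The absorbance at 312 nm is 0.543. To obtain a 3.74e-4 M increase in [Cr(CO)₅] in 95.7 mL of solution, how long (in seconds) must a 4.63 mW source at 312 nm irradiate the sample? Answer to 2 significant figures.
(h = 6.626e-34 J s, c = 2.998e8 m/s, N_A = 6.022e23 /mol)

Product: (3.74e-4 M)(0.0957 L) = 3.579e-5 mol.
Photons that must be absorbed: 3.579e-5 / 0.61 = 5.867e-5 mol.
Fraction absorbed: 1 − 10^(−0.543) = 0.7136.
Incident photons needed: 5.867e-5 / 0.7136 = 8.222e-5 mol.
Photon energy: hc/λ = 6.367e-19 J; per mole, 3.834e5 J mol⁻¹.
Energy required: 8.222e-5 × 3.834e5 = 31.52 J.
Time: 31.52 J / 0.00463 W = 6800 s.

t ≈ 6800 s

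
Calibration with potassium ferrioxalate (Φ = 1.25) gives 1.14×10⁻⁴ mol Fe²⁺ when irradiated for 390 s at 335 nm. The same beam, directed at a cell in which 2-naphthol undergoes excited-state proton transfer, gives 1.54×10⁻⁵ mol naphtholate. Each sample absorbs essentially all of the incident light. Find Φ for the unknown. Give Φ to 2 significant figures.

Photons absorbed by the actinometer: 1.14×10⁻⁴ / 1.25 = 9.120×10⁻⁵ mol.
Φ(unknown) = 1.54×10⁻⁵ / 9.120×10⁻⁵ = 0.17.

Φ = 0.17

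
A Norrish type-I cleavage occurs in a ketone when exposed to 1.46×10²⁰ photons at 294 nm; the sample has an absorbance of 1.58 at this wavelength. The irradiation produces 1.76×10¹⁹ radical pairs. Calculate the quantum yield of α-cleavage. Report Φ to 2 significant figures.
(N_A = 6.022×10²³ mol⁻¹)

Product: 1.76×10¹⁹ / 6.022×10²³ = 2.923×10⁻⁵ mol.
Moles of photons: 1.46×10²⁰ / 6.022×10²³ = 2.424×10⁻⁴ mol.
Fraction absorbed: 1 − 10^(−1.58) = 0.9737.
Photons absorbed: 0.9737 × 2.424×10⁻⁴ = 2.360×10⁻⁴ mol.
Φ = 2.923×10⁻⁵ mol / 2.360×10⁻⁴ mol photons = 0.12.

Φ = 0.12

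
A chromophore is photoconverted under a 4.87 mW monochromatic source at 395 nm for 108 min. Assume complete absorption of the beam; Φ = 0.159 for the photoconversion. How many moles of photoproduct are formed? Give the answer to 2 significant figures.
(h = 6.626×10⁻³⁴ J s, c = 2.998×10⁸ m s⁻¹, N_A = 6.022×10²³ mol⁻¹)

1.7×10⁻⁵ mol

Photon energy at 395 nm: hc/λ = (6.626×10⁻³⁴)(2.998×10⁸)/(395×10⁻⁹) = 5.029×10⁻¹⁹ J.
Energy delivered: (4.87 mW)(6480 s) = 31.56 J.
Photons incident: 31.56 / 5.029×10⁻¹⁹ = 6.276×10¹⁹, i.e. 6.276×10¹⁹/6.022×10²³ = 1.042×10⁻⁴ mol.
Product: Φ × n_abs = 0.159 × 1.042×10⁻⁴ = 1.657×10⁻⁵ mol.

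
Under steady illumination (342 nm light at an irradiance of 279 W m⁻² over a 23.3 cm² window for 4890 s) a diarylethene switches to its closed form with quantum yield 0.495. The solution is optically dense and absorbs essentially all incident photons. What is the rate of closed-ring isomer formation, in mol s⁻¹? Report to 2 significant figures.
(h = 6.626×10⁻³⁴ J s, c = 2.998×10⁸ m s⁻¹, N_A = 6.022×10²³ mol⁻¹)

Photon energy at 342 nm: hc/λ = (6.626×10⁻³⁴)(2.998×10⁸)/(342×10⁻⁹) = 5.808×10⁻¹⁹ J.
Energy delivered: (279 W m⁻²)(23.3×10⁻⁴ m²)(4890 s) = 3179 J.
Photons incident: 3179 / 5.808×10⁻¹⁹ = 5.473×10²¹, i.e. 5.473×10²¹/6.022×10²³ = 0.009088 mol.
Product formed: 0.495 × 0.009088 = 0.004499 mol.
Rate: 0.004499 / 4890 s = 9.2×10⁻⁷ mol s⁻¹.

9.2×10⁻⁷ mol s⁻¹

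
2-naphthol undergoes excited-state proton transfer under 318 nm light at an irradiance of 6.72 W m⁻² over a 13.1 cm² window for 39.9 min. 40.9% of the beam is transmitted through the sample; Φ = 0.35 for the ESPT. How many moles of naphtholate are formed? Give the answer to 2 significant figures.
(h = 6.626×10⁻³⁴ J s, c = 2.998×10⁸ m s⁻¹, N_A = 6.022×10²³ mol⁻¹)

1.2×10⁻⁵ mol

Photon energy at 318 nm: hc/λ = (6.626×10⁻³⁴)(2.998×10⁸)/(318×10⁻⁹) = 6.247×10⁻¹⁹ J.
Energy delivered: (6.72 W m⁻²)(13.1×10⁻⁴ m²)(2394 s) = 21.07 J.
Photons incident: 21.07 / 6.247×10⁻¹⁹ = 3.373×10¹⁹, i.e. 3.373×10¹⁹/6.022×10²³ = 5.601×10⁻⁵ mol.
Fraction absorbed: 1 − 40.9/100 = 0.5910.
Photons absorbed: 0.5910 × 5.601×10⁻⁵ = 3.310×10⁻⁵ mol.
Product: Φ × n_abs = 0.35 × 3.310×10⁻⁵ = 1.158×10⁻⁵ mol.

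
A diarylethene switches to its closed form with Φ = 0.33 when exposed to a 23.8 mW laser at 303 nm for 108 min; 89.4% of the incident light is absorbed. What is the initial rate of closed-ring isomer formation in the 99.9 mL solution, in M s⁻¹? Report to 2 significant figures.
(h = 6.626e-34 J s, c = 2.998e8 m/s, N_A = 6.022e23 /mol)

1.8e-7 M s⁻¹

Photon energy at 303 nm: hc/λ = (6.626e-34)(2.998e8)/(303e-9) = 6.556e-19 J.
Energy delivered: (23.8 mW)(6480 s) = 154.2 J.
Photons incident: 154.2 / 6.556e-19 = 2.352e20, i.e. 2.352e20/6.022e23 = 3.906e-4 mol.
Photons absorbed: 0.894 × 3.906e-4 = 3.492e-4 mol.
Product formed: 0.33 × 3.492e-4 = 1.152e-4 mol.
Rate: 1.152e-4 mol / (6480 s × 0.0999 L) = 1.8e-7 M s⁻¹.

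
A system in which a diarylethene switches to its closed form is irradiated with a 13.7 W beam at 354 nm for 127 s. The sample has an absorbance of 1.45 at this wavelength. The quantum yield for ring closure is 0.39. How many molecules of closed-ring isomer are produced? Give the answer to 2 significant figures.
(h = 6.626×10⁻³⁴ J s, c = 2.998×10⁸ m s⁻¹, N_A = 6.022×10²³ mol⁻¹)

1.2×10²¹ molecules

Photon energy at 354 nm: hc/λ = (6.626×10⁻³⁴)(2.998×10⁸)/(354×10⁻⁹) = 5.612×10⁻¹⁹ J.
Energy delivered: (13.7 W)(127 s) = 1740 J.
Photons incident: 1740 / 5.612×10⁻¹⁹ = 3.100×10²¹, i.e. 3.100×10²¹/6.022×10²³ = 0.005148 mol.
Fraction absorbed: 1 − 10^(−1.45) = 0.9645.
Photons absorbed: 0.9645 × 0.005148 = 0.004965 mol.
Product: Φ × n_abs = 0.39 × 0.004965 = 0.001936 mol.
As a count: 0.001936 × 6.022×10²³ = 1.2×10²¹.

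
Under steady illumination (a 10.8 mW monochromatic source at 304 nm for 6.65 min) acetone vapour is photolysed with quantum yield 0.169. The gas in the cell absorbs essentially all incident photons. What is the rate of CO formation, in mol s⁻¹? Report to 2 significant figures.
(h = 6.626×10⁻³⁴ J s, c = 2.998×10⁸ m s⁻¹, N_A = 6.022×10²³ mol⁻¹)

Photon energy at 304 nm: hc/λ = (6.626×10⁻³⁴)(2.998×10⁸)/(304×10⁻⁹) = 6.534×10⁻¹⁹ J.
Energy delivered: (10.8 mW)(399 s) = 4.309 J.
Photons incident: 4.309 / 6.534×10⁻¹⁹ = 6.595×10¹⁸, i.e. 6.595×10¹⁸/6.022×10²³ = 1.095×10⁻⁵ mol.
Product formed: 0.169 × 1.095×10⁻⁵ = 1.851×10⁻⁶ mol.
Rate: 1.851×10⁻⁶ / 399 s = 4.6×10⁻⁹ mol s⁻¹.

4.6×10⁻⁹ mol s⁻¹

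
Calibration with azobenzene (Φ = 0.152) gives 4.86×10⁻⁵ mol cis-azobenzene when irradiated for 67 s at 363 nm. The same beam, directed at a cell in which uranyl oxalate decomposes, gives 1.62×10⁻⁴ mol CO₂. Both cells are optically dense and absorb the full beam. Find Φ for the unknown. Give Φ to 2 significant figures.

Photons absorbed by the actinometer: 4.86×10⁻⁵ / 0.152 = 3.197×10⁻⁴ mol.
Φ(unknown) = 1.62×10⁻⁴ / 3.197×10⁻⁴ = 0.51.

Φ = 0.51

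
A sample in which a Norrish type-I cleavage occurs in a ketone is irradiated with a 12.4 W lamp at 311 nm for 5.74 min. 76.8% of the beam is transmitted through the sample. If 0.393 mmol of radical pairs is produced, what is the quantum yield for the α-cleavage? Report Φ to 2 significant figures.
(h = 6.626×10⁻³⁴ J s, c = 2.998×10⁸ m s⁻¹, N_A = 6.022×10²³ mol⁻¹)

Φ = 0.15

Product: 0.393 mmol = 3.93×10⁻⁴ mol.
Photon energy at 311 nm: hc/λ = (6.626×10⁻³⁴)(2.998×10⁸)/(311×10⁻⁹) = 6.387×10⁻¹⁹ J.
Energy delivered: (12.4 W)(344.4 s) = 4271 J.
Photons incident: 4271 / 6.387×10⁻¹⁹ = 6.687×10²¹, i.e. 6.687×10²¹/6.022×10²³ = 0.01110 mol.
Fraction absorbed: 1 − 76.8/100 = 0.2320.
Photons absorbed: 0.2320 × 0.01110 = 0.002575 mol.
Φ = 3.93×10⁻⁴ mol / 0.002575 mol photons = 0.15.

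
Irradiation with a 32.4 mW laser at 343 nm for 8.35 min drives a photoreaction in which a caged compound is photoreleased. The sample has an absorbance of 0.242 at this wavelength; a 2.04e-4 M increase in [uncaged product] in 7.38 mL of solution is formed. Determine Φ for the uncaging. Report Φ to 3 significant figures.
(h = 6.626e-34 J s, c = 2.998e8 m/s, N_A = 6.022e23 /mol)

Product: (2.04e-4 M)(0.00738 L) = 1.506e-6 mol.
Photon energy at 343 nm: hc/λ = (6.626e-34)(2.998e8)/(343e-9) = 5.791e-19 J.
Energy delivered: (32.4 mW)(501 s) = 16.23 J.
Photons incident: 16.23 / 5.791e-19 = 2.803e19, i.e. 2.803e19/6.022e23 = 4.655e-5 mol.
Fraction absorbed: 1 − 10^(−0.242) = 0.4272.
Photons absorbed: 0.4272 × 4.655e-5 = 1.989e-5 mol.
Φ = 1.506e-6 mol / 1.989e-5 mol photons = 0.0757.

Φ = 0.0757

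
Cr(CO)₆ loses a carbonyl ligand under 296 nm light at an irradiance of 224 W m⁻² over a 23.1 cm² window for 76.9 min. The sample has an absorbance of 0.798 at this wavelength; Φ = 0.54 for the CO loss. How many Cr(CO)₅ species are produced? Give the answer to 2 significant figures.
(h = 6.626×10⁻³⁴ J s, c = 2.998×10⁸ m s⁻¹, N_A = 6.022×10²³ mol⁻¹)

Photon energy at 296 nm: hc/λ = (6.626×10⁻³⁴)(2.998×10⁸)/(296×10⁻⁹) = 6.711×10⁻¹⁹ J.
Energy delivered: (224 W m⁻²)(23.1×10⁻⁴ m²)(4614 s) = 2387 J.
Photons incident: 2387 / 6.711×10⁻¹⁹ = 3.557×10²¹, i.e. 3.557×10²¹/6.022×10²³ = 0.005907 mol.
Fraction absorbed: 1 − 10^(−0.798) = 0.8408.
Photons absorbed: 0.8408 × 0.005907 = 0.004967 mol.
Product: Φ × n_abs = 0.54 × 0.004967 = 0.002682 mol.
As a count: 0.002682 × 6.022×10²³ = 1.6×10²¹.

1.6×10²¹ species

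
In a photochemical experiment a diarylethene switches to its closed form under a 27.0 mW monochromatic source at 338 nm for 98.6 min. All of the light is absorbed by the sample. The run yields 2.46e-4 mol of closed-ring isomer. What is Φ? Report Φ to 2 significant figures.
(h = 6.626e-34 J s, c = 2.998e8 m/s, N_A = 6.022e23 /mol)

Φ = 0.55

Photon energy at 338 nm: hc/λ = (6.626e-34)(2.998e8)/(338e-9) = 5.877e-19 J.
Energy delivered: (27.0 mW)(5916 s) = 159.7 J.
Photons incident: 159.7 / 5.877e-19 = 2.717e20, i.e. 2.717e20/6.022e23 = 4.512e-4 mol.
Φ = 2.46e-4 mol / 4.512e-4 mol photons = 0.55.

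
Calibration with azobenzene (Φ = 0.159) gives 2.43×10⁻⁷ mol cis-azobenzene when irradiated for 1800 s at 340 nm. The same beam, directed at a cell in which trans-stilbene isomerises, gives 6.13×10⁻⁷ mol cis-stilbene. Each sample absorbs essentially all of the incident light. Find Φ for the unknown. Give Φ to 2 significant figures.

Photons absorbed by the actinometer: 2.43×10⁻⁷ / 0.159 = 1.528×10⁻⁶ mol.
Φ(unknown) = 6.13×10⁻⁷ / 1.528×10⁻⁶ = 0.40.

Φ = 0.40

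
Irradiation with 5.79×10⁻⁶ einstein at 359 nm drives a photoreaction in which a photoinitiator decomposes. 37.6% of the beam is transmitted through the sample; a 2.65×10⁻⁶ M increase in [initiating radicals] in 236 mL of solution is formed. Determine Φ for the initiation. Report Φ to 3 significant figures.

Product: (2.65×10⁻⁶ M)(0.236 L) = 6.254×10⁻⁷ mol.
Fraction absorbed: 1 − 37.6/100 = 0.6240.
Photons absorbed: 0.6240 × 5.79×10⁻⁶ = 3.613×10⁻⁶ mol.
Φ = 6.254×10⁻⁷ mol / 3.613×10⁻⁶ mol photons = 0.173.

Φ = 0.173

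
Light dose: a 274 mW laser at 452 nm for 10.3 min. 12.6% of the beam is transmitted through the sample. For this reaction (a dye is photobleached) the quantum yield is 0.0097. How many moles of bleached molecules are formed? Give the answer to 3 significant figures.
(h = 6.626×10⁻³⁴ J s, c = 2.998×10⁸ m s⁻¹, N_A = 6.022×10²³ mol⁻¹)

5.42×10⁻⁶ mol

Photon energy at 452 nm: hc/λ = (6.626×10⁻³⁴)(2.998×10⁸)/(452×10⁻⁹) = 4.395×10⁻¹⁹ J.
Energy delivered: (274 mW)(618 s) = 169.3 J.
Photons incident: 169.3 / 4.395×10⁻¹⁹ = 3.852×10²⁰, i.e. 3.852×10²⁰/6.022×10²³ = 6.397×10⁻⁴ mol.
Fraction absorbed: 1 − 12.6/100 = 0.8740.
Photons absorbed: 0.8740 × 6.397×10⁻⁴ = 5.591×10⁻⁴ mol.
Product: Φ × n_abs = 0.0097 × 5.591×10⁻⁴ = 5.423×10⁻⁶ mol.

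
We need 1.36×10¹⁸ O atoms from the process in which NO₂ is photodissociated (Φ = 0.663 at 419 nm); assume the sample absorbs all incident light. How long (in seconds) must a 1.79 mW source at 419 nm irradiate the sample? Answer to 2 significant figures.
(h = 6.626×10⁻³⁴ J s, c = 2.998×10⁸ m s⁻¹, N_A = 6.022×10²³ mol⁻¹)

t ≈ 540 s

Product: 1.36×10¹⁸ / 6.022×10²³ = 2.258×10⁻⁶ mol.
Photons that must be absorbed: 2.258×10⁻⁶ / 0.663 = 3.406×10⁻⁶ mol.
Photon energy: hc/λ = 4.741×10⁻¹⁹ J; per mole, 2.855×10⁵ J mol⁻¹.
Energy required: 3.406×10⁻⁶ × 2.855×10⁵ = 0.9724 J.
Time: 0.9724 J / 0.00179 W = 540 s.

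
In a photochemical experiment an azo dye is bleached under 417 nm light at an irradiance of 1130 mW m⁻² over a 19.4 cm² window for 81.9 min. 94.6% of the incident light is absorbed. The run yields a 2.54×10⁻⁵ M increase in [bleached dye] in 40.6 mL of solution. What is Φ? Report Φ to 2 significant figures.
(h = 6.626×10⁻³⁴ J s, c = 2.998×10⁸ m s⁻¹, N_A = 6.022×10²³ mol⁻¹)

Φ = 0.029

Product: (2.54×10⁻⁵ M)(0.0406 L) = 1.031×10⁻⁶ mol.
Photon energy at 417 nm: hc/λ = (6.626×10⁻³⁴)(2.998×10⁸)/(417×10⁻⁹) = 4.764×10⁻¹⁹ J.
Energy delivered: (1130 mW m⁻²)(19.4×10⁻⁴ m²)(4914 s) = 10.77 J.
Photons incident: 10.77 / 4.764×10⁻¹⁹ = 2.261×10¹⁹, i.e. 2.261×10¹⁹/6.022×10²³ = 3.755×10⁻⁵ mol.
Photons absorbed: 0.946 × 3.755×10⁻⁵ = 3.552×10⁻⁵ mol.
Φ = 1.031×10⁻⁶ mol / 3.552×10⁻⁵ mol photons = 0.029.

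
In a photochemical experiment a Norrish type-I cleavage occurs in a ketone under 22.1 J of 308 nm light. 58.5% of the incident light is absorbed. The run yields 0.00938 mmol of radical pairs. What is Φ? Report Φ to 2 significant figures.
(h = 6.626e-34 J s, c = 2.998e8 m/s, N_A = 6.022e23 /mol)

Φ = 0.28

Product: 0.00938 mmol = 9.38e-6 mol.
Photon energy at 308 nm: hc/λ = (6.626e-34)(2.998e8)/(308e-9) = 6.450e-19 J.
Photons incident: 22.1 / 6.450e-19 = 3.426e19, i.e. 3.426e19/6.022e23 = 5.689e-5 mol.
Photons absorbed: 0.585 × 5.689e-5 = 3.328e-5 mol.
Φ = 9.38e-6 mol / 3.328e-5 mol photons = 0.28.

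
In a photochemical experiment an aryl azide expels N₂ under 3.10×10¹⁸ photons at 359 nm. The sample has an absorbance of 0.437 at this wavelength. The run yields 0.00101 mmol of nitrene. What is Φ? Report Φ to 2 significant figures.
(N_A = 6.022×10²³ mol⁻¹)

Product: 0.00101 mmol = 1.01×10⁻⁶ mol.
Moles of photons: 3.10×10¹⁸ / 6.022×10²³ = 5.148×10⁻⁶ mol.
Fraction absorbed: 1 − 10^(−0.437) = 0.6344.
Photons absorbed: 0.6344 × 5.148×10⁻⁶ = 3.266×10⁻⁶ mol.
Φ = 1.01×10⁻⁶ mol / 3.266×10⁻⁶ mol photons = 0.31.

Φ = 0.31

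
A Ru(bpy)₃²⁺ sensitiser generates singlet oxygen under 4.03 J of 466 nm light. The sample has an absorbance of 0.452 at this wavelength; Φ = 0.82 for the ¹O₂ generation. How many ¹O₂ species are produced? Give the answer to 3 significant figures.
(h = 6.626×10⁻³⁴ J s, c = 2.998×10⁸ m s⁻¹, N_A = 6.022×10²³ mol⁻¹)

Photon energy at 466 nm: hc/λ = (6.626×10⁻³⁴)(2.998×10⁸)/(466×10⁻⁹) = 4.263×10⁻¹⁹ J.
Photons incident: 4.03 / 4.263×10⁻¹⁹ = 9.453×10¹⁸, i.e. 9.453×10¹⁸/6.022×10²³ = 1.570×10⁻⁵ mol.
Fraction absorbed: 1 − 10^(−0.452) = 0.6468.
Photons absorbed: 0.6468 × 1.570×10⁻⁵ = 1.015×10⁻⁵ mol.
Product: Φ × n_abs = 0.82 × 1.015×10⁻⁵ = 8.323×10⁻⁶ mol.
As a count: 8.323×10⁻⁶ × 6.022×10²³ = 5.01×10¹⁸.

5.01×10¹⁸ species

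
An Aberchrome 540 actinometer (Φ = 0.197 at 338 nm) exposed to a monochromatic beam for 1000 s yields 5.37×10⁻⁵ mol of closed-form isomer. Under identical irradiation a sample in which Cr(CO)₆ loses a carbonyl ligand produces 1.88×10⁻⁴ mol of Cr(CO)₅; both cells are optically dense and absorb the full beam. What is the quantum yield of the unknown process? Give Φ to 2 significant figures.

Photons absorbed by the actinometer: 5.37×10⁻⁵ / 0.197 = 2.726×10⁻⁴ mol.
Φ(unknown) = 1.88×10⁻⁴ / 2.726×10⁻⁴ = 0.69.

Φ = 0.69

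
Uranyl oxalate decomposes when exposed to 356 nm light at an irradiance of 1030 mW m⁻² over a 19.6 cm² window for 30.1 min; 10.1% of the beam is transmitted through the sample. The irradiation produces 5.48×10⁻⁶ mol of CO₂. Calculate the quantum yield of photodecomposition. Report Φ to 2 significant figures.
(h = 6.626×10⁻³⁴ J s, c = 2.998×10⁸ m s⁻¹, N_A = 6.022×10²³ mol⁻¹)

Photon energy at 356 nm: hc/λ = (6.626×10⁻³⁴)(2.998×10⁸)/(356×10⁻⁹) = 5.580×10⁻¹⁹ J.
Energy delivered: (1030 mW m⁻²)(19.6×10⁻⁴ m²)(1806 s) = 3.646 J.
Photons incident: 3.646 / 5.580×10⁻¹⁹ = 6.534×10¹⁸, i.e. 6.534×10¹⁸/6.022×10²³ = 1.085×10⁻⁵ mol.
Fraction absorbed: 1 − 10.1/100 = 0.8990.
Photons absorbed: 0.8990 × 1.085×10⁻⁵ = 9.754×10⁻⁶ mol.
Φ = 5.48×10⁻⁶ mol / 9.754×10⁻⁶ mol photons = 0.56.

Φ = 0.56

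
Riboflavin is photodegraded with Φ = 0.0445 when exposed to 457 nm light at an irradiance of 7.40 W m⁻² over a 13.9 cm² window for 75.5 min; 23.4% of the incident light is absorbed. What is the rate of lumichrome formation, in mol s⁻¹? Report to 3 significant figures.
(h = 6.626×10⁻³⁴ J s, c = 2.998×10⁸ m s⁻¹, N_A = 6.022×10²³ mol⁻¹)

4.09×10⁻¹⁰ mol s⁻¹

Photon energy at 457 nm: hc/λ = (6.626×10⁻³⁴)(2.998×10⁸)/(457×10⁻⁹) = 4.347×10⁻¹⁹ J.
Energy delivered: (7.40 W m⁻²)(13.9×10⁻⁴ m²)(4530 s) = 46.60 J.
Photons incident: 46.60 / 4.347×10⁻¹⁹ = 1.072×10²⁰, i.e. 1.072×10²⁰/6.022×10²³ = 1.780×10⁻⁴ mol.
Photons absorbed: 0.234 × 1.780×10⁻⁴ = 4.165×10⁻⁵ mol.
Product formed: 0.0445 × 4.165×10⁻⁵ = 1.853×10⁻⁶ mol.
Rate: 1.853×10⁻⁶ / 4530 s = 4.09×10⁻¹⁰ mol s⁻¹.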